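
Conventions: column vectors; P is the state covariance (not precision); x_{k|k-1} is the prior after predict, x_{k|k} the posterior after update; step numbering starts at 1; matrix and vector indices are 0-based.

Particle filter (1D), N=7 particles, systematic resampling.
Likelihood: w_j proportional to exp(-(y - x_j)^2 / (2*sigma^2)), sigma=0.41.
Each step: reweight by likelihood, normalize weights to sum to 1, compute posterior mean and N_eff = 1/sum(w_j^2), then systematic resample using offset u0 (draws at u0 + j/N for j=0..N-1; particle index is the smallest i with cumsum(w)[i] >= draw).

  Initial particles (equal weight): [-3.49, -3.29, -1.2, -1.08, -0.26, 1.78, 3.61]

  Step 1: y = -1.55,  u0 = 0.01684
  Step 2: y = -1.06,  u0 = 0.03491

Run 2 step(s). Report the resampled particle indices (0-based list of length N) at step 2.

resampled_idx = [0, 1, 2, 3, 4, 5, 6]

step 1: w=[0.0000, 0.0001, 0.5693, 0.4248, 0.0058, 0.0000, 0.0000]  mean=-1.1438  Neff=1.9819  idx=[2, 2, 2, 2, 3, 3, 3]
step 2: w=[0.1393, 0.1393, 0.1393, 0.1393, 0.1475, 0.1475, 0.1475]  mean=-1.1469  Neff=6.9944  idx=[0, 1, 2, 3, 4, 5, 6]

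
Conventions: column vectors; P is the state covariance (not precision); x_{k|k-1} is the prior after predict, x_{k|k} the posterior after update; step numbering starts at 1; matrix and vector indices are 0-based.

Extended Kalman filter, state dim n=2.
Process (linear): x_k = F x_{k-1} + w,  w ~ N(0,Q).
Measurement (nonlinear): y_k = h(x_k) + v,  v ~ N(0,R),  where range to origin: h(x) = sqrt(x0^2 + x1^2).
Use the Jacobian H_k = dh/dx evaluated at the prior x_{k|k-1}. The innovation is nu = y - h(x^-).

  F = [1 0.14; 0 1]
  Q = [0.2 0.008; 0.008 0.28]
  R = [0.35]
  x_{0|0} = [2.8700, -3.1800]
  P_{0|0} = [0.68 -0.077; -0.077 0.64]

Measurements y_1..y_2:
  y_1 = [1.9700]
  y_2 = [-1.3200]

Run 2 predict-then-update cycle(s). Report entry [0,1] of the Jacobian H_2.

step 1: x^-=[2.4248, -3.1800]  P^-=[0.8710 0.0206; 0.0206 0.9200]  H_jac=[0.6064 -0.7952]  S=[1.2321]  K=[0.4153; -0.5836]  nu=[-2.0290]  x^+=[1.5821, -1.9958]  P^+=[0.6584 0.3193; 0.3193 0.5003]
step 2: x^-=[1.3027, -1.9958]  P^-=[0.9576 0.3973; 0.3973 0.7803]  H_jac=[0.5466 -0.8374]  S=[0.8196]  K=[0.2327; -0.5323]  nu=[-3.7033]  x^+=[0.4409, -0.0244]  P^+=[0.9133 0.4988; 0.4988 0.5481]

H_jac[0,1] = -0.8374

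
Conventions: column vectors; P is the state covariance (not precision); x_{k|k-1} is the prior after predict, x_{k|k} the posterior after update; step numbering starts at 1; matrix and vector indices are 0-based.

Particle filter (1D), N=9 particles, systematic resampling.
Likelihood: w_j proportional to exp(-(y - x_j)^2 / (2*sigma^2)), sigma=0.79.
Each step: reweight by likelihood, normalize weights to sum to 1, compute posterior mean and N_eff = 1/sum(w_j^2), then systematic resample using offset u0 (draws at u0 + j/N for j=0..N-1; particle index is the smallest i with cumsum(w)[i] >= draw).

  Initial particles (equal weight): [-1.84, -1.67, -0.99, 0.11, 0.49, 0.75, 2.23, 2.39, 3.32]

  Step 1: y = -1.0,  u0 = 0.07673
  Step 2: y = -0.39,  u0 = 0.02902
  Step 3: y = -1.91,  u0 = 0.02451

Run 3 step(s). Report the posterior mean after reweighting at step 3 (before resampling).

step 1: w=[0.1963, 0.2412, 0.3455, 0.1288, 0.0584, 0.0297, 0.0001, 0.0000, 0.0000]  mean=-1.0408  Neff=4.2199  idx=[0, 0, 1, 1, 2, 2, 2, 3, 4]
step 2: w=[0.0411, 0.0411, 0.0596, 0.0596, 0.1660, 0.1660, 0.1660, 0.1813, 0.1191]  mean=-0.7652  Neff=7.1297  idx=[0, 2, 4, 4, 5, 6, 6, 7, 8]
step 3: w=[0.2196, 0.2105, 0.1119, 0.1119, 0.1119, 0.1119, 0.1119, 0.0084, 0.0022]  mean=-1.3073  Neff=6.4447  idx=[0, 0, 1, 1, 2, 3, 4, 5, 6]

post_mean = -1.3073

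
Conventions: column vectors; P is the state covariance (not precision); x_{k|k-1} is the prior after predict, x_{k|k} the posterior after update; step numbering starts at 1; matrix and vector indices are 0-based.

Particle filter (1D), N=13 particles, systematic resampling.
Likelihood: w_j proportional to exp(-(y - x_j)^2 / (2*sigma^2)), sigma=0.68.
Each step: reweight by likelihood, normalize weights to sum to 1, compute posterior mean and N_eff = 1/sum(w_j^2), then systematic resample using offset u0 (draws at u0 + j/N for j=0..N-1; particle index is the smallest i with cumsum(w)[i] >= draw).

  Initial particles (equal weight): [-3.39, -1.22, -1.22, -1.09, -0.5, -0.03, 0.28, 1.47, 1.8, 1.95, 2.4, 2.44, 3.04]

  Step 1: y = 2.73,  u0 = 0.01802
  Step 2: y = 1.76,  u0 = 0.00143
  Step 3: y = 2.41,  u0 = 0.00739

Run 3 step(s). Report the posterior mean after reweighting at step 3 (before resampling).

post_mean = 2.1644

step 1: w=[0.0000, 0.0000, 0.0000, 0.0000, 0.0000, 0.0001, 0.0004, 0.0473, 0.1034, 0.1365, 0.2342, 0.2406, 0.2375]  mean=2.3931  Neff=4.9825  idx=[7, 8, 9, 9, 10, 10, 10, 11, 11, 11, 12, 12, 12]
step 2: w=[0.1128, 0.1234, 0.1189, 0.1189, 0.0794, 0.0794, 0.0794, 0.0750, 0.0750, 0.0750, 0.0210, 0.0210, 0.0210]  mean=2.1634  Neff=10.7186  idx=[0, 0, 1, 1, 2, 3, 3, 4, 5, 6, 7, 8, 9]
step 3: w=[0.0367, 0.0367, 0.0638, 0.0638, 0.0758, 0.0758, 0.0758, 0.0953, 0.0953, 0.0953, 0.0952, 0.0952, 0.0952]  mean=2.1644  Neff=12.1159  idx=[0, 2, 3, 4, 5, 6, 7, 8, 9, 9, 10, 11, 12]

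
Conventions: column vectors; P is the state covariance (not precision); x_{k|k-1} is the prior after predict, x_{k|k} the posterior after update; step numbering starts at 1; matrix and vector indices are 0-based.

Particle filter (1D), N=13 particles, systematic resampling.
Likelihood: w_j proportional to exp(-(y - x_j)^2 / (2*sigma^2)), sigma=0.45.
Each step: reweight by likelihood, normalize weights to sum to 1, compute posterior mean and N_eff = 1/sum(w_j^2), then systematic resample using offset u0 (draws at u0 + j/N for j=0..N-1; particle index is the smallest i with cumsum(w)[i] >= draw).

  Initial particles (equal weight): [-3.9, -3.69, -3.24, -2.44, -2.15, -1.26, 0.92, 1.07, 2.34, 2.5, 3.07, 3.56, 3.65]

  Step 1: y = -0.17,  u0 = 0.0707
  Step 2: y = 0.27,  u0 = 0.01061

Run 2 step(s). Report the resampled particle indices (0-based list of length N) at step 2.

step 1: w=[0.0000, 0.0000, 0.0000, 0.0000, 0.0005, 0.4127, 0.4127, 0.1741, 0.0000, 0.0000, 0.0000, 0.0000, 0.0000]  mean=0.0449  Neff=2.6959  idx=[5, 5, 5, 5, 5, 6, 6, 6, 6, 6, 7, 7, 7]
step 2: w=[0.0013, 0.0013, 0.0013, 0.0013, 0.0013, 0.1471, 0.1471, 0.1471, 0.1471, 0.1471, 0.0860, 0.0860, 0.0860]  mean=0.9446  Neff=7.6682  idx=[5, 5, 6, 6, 7, 7, 8, 8, 9, 9, 10, 11, 12]

resampled_idx = [5, 5, 6, 6, 7, 7, 8, 8, 9, 9, 10, 11, 12]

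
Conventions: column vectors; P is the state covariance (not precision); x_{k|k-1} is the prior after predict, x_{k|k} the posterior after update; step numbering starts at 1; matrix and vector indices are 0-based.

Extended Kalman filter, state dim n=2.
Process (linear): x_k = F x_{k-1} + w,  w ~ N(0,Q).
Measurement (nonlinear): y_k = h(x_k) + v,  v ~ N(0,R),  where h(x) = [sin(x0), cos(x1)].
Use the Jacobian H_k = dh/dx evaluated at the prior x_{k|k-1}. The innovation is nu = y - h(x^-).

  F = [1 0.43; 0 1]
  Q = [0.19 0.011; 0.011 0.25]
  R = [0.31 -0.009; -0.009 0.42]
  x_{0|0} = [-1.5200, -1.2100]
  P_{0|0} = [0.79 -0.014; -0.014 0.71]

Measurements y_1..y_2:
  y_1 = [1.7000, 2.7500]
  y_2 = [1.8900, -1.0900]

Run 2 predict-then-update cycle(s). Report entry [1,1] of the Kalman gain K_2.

step 1: x^-=[-2.0403, -1.2100]  P^-=[1.0992 0.3023; 0.3023 0.9600]  H_jac=[-0.4524 0.0000; 0.0000 0.9356]  S=[0.5350 -0.1370; -0.1370 1.2604]  K=[-0.8971 0.1269; -0.0753 0.7045]  nu=[2.5918, 2.3970]  x^+=[-4.0611, 0.2834]  P^+=[0.6172 0.0656; 0.0656 0.3170]
step 2: x^-=[-3.9393, 0.2834]  P^-=[0.9222 0.2129; 0.2129 0.5670]  H_jac=[-0.6984 0.0000; 0.0000 -0.2797]  S=[0.7598 0.0326; 0.0326 0.4643]  K=[-0.8447 -0.0690; -0.1816 -0.3287]  nu=[1.1743, -2.0501]  x^+=[-4.7898, 0.7441]  P^+=[0.3741 0.0764; 0.0764 0.4878]

K[1,1] = -0.3287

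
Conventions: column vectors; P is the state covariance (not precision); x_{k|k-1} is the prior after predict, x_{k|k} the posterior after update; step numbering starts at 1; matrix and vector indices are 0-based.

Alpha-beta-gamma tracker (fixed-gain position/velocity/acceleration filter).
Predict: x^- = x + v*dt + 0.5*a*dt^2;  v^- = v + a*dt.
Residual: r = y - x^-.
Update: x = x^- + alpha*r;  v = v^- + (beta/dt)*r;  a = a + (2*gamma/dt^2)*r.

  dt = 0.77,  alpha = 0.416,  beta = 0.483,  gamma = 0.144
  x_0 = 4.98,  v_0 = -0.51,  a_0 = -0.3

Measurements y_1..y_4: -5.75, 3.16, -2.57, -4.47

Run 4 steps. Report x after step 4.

x_post = -5.7025

step 1: x_pred=4.4984  r=-10.2484  x^+=0.2350  v^+=-7.1695  a^+=-5.2781
step 2: x_pred=-6.8502  r=10.0102  x^+=-2.6859  v^+=-4.9546  a^+=-0.4157
step 3: x_pred=-6.6242  r=4.0542  x^+=-4.9376  v^+=-2.7316  a^+=1.5536
step 4: x_pred=-6.5804  r=2.1104  x^+=-5.7025  v^+=-0.2115  a^+=2.5787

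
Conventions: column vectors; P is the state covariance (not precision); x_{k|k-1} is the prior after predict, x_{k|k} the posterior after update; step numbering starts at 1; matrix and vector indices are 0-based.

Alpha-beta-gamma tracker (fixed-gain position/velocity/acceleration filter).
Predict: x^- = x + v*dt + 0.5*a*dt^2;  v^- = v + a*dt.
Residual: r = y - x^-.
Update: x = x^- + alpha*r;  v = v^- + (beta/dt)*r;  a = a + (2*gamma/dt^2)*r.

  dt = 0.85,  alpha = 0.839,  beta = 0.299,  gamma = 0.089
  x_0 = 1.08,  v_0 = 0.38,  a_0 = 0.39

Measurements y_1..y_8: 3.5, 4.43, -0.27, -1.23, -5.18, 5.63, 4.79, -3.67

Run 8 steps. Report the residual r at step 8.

step 1: x_pred=1.5439  r=1.9561  x^+=3.1851  v^+=1.3996  a^+=0.8719
step 2: x_pred=4.6897  r=-0.2597  x^+=4.4718  v^+=2.0494  a^+=0.8079
step 3: x_pred=6.5056  r=-6.7756  x^+=0.8209  v^+=0.3527  a^+=-0.8614
step 4: x_pred=0.8095  r=-2.0395  x^+=-0.9016  v^+=-1.0969  a^+=-1.3638
step 5: x_pred=-2.3267  r=-2.8533  x^+=-4.7206  v^+=-3.2598  a^+=-2.0668
step 6: x_pred=-8.2381  r=13.8681  x^+=3.3972  v^+=-0.1383  a^+=1.3499
step 7: x_pred=3.7673  r=1.0227  x^+=4.6253  v^+=1.3688  a^+=1.6018
step 8: x_pred=6.3675  r=-10.0375  x^+=-2.0540  v^+=-0.8005  a^+=-0.8711

resid = -10.0375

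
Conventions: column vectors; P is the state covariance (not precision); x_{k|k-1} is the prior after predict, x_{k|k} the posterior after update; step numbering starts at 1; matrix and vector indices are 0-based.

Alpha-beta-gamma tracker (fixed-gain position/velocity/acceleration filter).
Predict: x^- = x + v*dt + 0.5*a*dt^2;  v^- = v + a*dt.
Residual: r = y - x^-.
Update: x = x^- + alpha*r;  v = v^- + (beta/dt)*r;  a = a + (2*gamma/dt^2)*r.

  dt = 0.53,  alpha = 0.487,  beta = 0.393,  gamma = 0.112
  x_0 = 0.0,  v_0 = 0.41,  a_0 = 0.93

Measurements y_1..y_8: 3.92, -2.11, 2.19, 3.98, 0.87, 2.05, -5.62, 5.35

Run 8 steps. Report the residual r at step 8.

step 1: x_pred=0.3479  r=3.5721  x^+=2.0875  v^+=3.5516  a^+=3.7785
step 2: x_pred=4.5006  r=-6.6106  x^+=1.2812  v^+=0.6524  a^+=-1.4930
step 3: x_pred=1.4173  r=0.7727  x^+=1.7936  v^+=0.4341  a^+=-0.8768
step 4: x_pred=1.9005  r=2.0795  x^+=2.9132  v^+=1.5113  a^+=0.7814
step 5: x_pred=3.8240  r=-2.9540  x^+=2.3854  v^+=-0.2650  a^+=-1.5742
step 6: x_pred=2.0239  r=0.0261  x^+=2.0366  v^+=-1.0799  a^+=-1.5534
step 7: x_pred=1.2461  r=-6.8661  x^+=-2.0977  v^+=-6.9944  a^+=-7.0286
step 8: x_pred=-6.7919  r=12.1419  x^+=-0.8788  v^+=-1.7163  a^+=2.6538

resid = 12.1419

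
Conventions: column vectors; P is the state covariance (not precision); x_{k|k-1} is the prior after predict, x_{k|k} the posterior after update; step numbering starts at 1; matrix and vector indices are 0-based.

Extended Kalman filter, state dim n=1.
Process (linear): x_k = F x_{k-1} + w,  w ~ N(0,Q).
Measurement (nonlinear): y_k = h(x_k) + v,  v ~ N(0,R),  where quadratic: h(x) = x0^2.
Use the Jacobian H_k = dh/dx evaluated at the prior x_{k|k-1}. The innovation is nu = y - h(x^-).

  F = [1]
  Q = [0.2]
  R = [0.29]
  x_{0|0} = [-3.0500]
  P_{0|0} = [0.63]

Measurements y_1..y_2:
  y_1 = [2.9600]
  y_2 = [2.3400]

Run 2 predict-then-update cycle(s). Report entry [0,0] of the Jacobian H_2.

step 1: x^-=[-3.0500]  P^-=[0.8300]  H_jac=[-6.1000]  S=[31.1743]  K=[-0.1624]  nu=[-6.3425]  x^+=[-2.0199]  P^+=[0.0077]
step 2: x^-=[-2.0199]  P^-=[0.2077]  H_jac=[-4.0398]  S=[3.6801]  K=[-0.2280]  nu=[-1.7401]  x^+=[-1.6231]  P^+=[0.0164]

H_jac[0,0] = -4.0398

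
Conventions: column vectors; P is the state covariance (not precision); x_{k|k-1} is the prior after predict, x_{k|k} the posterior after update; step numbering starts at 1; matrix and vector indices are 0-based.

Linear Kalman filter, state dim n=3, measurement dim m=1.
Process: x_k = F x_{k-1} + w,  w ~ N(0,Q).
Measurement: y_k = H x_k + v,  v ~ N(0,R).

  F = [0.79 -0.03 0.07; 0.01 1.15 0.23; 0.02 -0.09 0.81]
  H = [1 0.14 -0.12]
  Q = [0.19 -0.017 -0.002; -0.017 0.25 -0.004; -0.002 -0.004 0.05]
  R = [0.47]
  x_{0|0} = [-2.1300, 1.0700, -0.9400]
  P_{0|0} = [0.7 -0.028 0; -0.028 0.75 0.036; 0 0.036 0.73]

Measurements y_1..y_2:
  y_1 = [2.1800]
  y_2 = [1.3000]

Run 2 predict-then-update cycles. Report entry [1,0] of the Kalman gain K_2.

step 1: x^-=[-1.7806, 0.9930, -0.9003]  P^-=[0.6323 -0.0484 0.0534; -0.0484 1.2990 0.0867; 0.0534 0.0867 0.5302]  S=[1.1061]  K=[0.5597; 0.1113; 0.0017]  nu=[3.7135]  x^+=[0.2979, 1.4062, -0.8939]  P^+=[0.2858 -0.1173 0.0523; -0.1173 1.2853 0.0865; 0.0523 0.0865 0.5302]
step 2: x^-=[0.1306, 1.4145, -0.8447]  P^-=[0.3831 -0.1411 0.0754; -0.1411 2.0211 0.0386; 0.0754 0.0386 0.3979]  S=[0.8395]  K=[0.4220; 0.1634; 0.0393]  nu=[0.8700]  x^+=[0.4978, 1.5567, -0.8105]  P^+=[0.2336 -0.1990 0.0614; -0.1990 1.9987 0.0332; 0.0614 0.0332 0.3966]

K[1,0] = 0.1634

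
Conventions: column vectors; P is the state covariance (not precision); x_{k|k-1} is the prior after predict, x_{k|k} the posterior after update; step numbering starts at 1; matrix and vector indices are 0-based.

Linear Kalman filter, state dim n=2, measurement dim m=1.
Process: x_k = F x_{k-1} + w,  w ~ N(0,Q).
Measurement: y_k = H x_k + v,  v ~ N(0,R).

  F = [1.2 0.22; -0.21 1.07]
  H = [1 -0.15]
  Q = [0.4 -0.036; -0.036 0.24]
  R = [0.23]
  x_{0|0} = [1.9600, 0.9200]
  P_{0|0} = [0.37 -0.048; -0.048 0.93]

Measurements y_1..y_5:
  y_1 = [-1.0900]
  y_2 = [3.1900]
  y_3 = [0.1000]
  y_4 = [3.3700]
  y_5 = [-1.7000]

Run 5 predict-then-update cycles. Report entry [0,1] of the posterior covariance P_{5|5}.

P_post[0,1] = 0.4364

step 1: x^-=[2.5544, 0.5728]  P^-=[0.9525 0.0303; 0.0303 1.3426]  S=[1.2036]  K=[0.7876; -0.1422]  nu=[-3.5585]  x^+=[-0.2482, 1.0787]  P^+=[0.2059 0.1650; 0.1650 1.3183]
step 2: x^-=[-0.0605, 1.2064]  P^-=[0.8474 0.4267; 0.4267 1.6842]  S=[0.9873]  K=[0.7935; 0.1763]  nu=[3.4315]  x^+=[2.6624, 1.8115]  P^+=[0.2258 0.2886; 0.2886 1.6535]
step 3: x^-=[3.5933, 1.3792]  P^-=[0.9575 0.6536; 0.6536 2.0134]  S=[1.0368]  K=[0.8290; 0.3391]  nu=[-3.2865]  x^+=[0.8688, 0.2648]  P^+=[0.2450 0.3621; 0.3621 1.8942]
step 4: x^-=[1.1008, 0.1009]  P^-=[1.0357 0.7964; 0.7964 2.2567]  S=[1.0775]  K=[0.8503; 0.4249]  nu=[2.2843]  x^+=[3.0431, 1.0716]  P^+=[0.2566 0.4071; 0.4071 2.0622]
step 5: x^-=[3.8875, 0.5075]  P^-=[1.0843 0.8886; 0.8886 2.4294]  S=[1.1024]  K=[0.8627; 0.4755]  nu=[-5.5114]  x^+=[-0.8671, -2.1134]  P^+=[0.2639 0.4364; 0.4364 2.1801]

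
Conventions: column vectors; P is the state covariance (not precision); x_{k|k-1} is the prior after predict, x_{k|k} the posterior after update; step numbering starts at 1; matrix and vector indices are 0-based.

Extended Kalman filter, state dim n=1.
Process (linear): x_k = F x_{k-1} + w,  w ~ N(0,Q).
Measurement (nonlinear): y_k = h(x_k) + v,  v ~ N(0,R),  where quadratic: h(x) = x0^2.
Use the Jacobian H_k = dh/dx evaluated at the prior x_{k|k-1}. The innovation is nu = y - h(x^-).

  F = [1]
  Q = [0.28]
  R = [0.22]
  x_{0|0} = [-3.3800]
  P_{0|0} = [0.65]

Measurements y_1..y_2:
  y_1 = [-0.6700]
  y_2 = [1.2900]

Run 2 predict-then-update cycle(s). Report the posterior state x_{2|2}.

step 1: x^-=[-3.3800]  P^-=[0.9300]  H_jac=[-6.7600]  S=[42.7188]  K=[-0.1472]  nu=[-12.0944]  x^+=[-1.6001]  P^+=[0.0048]
step 2: x^-=[-1.6001]  P^-=[0.2848]  H_jac=[-3.2002]  S=[3.1366]  K=[-0.2906]  nu=[-1.2703]  x^+=[-1.2310]  P^+=[0.0200]

x_post = [-1.2310]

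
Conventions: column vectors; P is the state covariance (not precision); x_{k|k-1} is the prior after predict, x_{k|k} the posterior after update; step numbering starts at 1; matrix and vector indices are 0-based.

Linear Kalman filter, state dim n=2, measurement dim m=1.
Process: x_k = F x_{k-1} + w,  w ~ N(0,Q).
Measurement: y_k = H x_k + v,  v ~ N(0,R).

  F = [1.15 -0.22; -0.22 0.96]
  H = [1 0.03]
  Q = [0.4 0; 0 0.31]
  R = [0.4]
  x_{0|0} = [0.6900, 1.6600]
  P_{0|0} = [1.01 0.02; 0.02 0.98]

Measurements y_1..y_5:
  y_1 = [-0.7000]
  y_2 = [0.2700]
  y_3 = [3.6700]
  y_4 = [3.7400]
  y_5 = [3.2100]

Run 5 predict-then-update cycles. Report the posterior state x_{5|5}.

x_post = [3.5561, -1.4371]

step 1: x^-=[0.4283, 1.4418]  P^-=[1.7730 -0.4395; -0.4395 1.2536]  S=[2.1478]  K=[0.8194; -0.1871]  nu=[-1.1716]  x^+=[-0.5316, 1.6610]  P^+=[0.3311 -0.1102; -0.1102 1.1784]
step 2: x^-=[-0.9768, 1.7115]  P^-=[0.9506 -0.4596; -0.4596 1.4586]  S=[1.3243]  K=[0.7074; -0.3140]  nu=[1.1955]  x^+=[-0.1312, 1.3361]  P^+=[0.2879 -0.1654; -0.1654 1.3280]
step 3: x^-=[-0.4448, 1.3115]  P^-=[0.9288 -0.5440; -0.5440 1.6177]  S=[1.2976]  K=[0.7032; -0.3818]  nu=[4.0754]  x^+=[2.4210, -0.2446]  P^+=[0.2871 -0.1956; -0.1956 1.4285]
step 4: x^-=[2.8380, -0.7674]  P^-=[0.9479 -0.5997; -0.5997 1.7231]  S=[1.3134]  K=[0.7080; -0.4173]  nu=[0.9250]  x^+=[3.4929, -1.1534]  P^+=[0.2895 -0.2117; -0.2117 1.4944]
step 5: x^-=[4.2706, -1.8757]  P^-=[0.9624 -0.6329; -0.6329 1.7907]  S=[1.3260]  K=[0.7114; -0.4368]  nu=[-1.0043]  x^+=[3.5561, -1.4371]  P^+=[0.2912 -0.2208; -0.2208 1.5377]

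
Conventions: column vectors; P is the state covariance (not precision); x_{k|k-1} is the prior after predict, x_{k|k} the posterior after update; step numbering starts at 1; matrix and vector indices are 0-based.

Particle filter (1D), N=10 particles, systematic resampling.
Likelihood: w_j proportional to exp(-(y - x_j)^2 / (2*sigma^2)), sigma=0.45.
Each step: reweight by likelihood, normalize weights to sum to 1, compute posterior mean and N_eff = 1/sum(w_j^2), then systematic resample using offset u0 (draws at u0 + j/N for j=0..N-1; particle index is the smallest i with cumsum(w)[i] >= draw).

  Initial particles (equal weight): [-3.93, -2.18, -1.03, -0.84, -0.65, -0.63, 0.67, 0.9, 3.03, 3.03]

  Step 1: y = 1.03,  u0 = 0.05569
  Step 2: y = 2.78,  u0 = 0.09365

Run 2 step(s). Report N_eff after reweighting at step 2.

step 1: w=[0.0000, 0.0000, 0.0000, 0.0001, 0.0006, 0.0007, 0.4303, 0.5683, 0.0000, 0.0000]  mean=0.7991  Neff=1.9680  idx=[6, 6, 6, 6, 7, 7, 7, 7, 7, 7]
step 2: w=[0.0162, 0.0162, 0.0162, 0.0162, 0.1559, 0.1559, 0.1559, 0.1559, 0.1559, 0.1559]  mean=0.8851  Neff=6.8097  idx=[4, 4, 5, 6, 6, 7, 8, 8, 9, 9]

N_eff = 6.8097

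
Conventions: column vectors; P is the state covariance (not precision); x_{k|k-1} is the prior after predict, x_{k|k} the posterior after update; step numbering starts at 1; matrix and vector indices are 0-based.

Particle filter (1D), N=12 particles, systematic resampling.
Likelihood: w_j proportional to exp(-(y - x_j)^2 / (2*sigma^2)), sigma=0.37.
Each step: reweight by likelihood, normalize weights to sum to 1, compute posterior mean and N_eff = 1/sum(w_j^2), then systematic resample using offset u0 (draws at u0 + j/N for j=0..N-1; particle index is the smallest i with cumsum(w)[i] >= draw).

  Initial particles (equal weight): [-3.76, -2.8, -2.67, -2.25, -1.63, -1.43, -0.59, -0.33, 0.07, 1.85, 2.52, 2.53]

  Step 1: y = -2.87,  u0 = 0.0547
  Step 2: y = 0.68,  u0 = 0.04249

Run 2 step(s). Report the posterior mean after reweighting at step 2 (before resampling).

step 1: w=[0.0258, 0.4565, 0.4016, 0.1142, 0.0017, 0.0002, 0.0000, 0.0000, 0.0000, 0.0000, 0.0000, 0.0000]  mean=-2.7074  Neff=2.6081  idx=[1, 1, 1, 1, 1, 1, 2, 2, 2, 2, 3, 3]
step 2: w=[0.0000, 0.0000, 0.0000, 0.0000, 0.0000, 0.0000, 0.0000, 0.0000, 0.0000, 0.0000, 0.4999, 0.4999]  mean=-2.2501  Neff=2.0006  idx=[10, 10, 10, 10, 10, 10, 11, 11, 11, 11, 11, 11]

post_mean = -2.2501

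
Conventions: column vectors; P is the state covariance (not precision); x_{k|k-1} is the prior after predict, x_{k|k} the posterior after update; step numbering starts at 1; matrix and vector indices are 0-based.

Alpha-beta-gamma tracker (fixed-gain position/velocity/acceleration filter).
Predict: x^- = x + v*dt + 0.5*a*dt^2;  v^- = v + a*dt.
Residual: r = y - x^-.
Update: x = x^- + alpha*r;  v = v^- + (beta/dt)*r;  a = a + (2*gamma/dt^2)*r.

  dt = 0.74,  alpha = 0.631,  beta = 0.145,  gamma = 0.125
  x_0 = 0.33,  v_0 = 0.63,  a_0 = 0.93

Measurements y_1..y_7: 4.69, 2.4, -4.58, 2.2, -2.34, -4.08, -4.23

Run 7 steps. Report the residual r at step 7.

resid = 5.3767

step 1: x_pred=1.0508  r=3.6392  x^+=3.3471  v^+=2.0313  a^+=2.5914
step 2: x_pred=5.5598  r=-3.1598  x^+=3.5660  v^+=3.3298  a^+=1.1488
step 3: x_pred=6.3446  r=-10.9246  x^+=-0.5488  v^+=2.0393  a^+=-3.8386
step 4: x_pred=-0.0908  r=2.2908  x^+=1.3547  v^+=-0.3524  a^+=-2.7928
step 5: x_pred=0.3292  r=-2.6692  x^+=-1.3551  v^+=-2.9421  a^+=-4.0114
step 6: x_pred=-4.6306  r=0.5506  x^+=-4.2832  v^+=-5.8027  a^+=-3.7601
step 7: x_pred=-9.6067  r=5.3767  x^+=-6.2140  v^+=-7.5316  a^+=-1.3054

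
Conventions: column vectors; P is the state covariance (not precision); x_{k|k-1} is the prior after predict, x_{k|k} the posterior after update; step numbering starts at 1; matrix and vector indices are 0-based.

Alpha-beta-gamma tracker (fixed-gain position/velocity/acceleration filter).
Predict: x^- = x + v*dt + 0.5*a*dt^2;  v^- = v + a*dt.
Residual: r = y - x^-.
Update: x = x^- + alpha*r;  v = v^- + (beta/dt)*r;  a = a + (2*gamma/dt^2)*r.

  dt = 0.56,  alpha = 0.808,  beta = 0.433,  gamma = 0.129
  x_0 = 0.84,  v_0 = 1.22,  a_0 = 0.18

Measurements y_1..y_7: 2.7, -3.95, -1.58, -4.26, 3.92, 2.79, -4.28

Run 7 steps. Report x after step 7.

x_post = -2.1045

step 1: x_pred=1.5514  r=1.1486  x^+=2.4795  v^+=2.2089  a^+=1.1249
step 2: x_pred=3.8928  r=-7.8428  x^+=-2.4442  v^+=-3.2253  a^+=-5.3274
step 3: x_pred=-5.0857  r=3.5057  x^+=-2.2531  v^+=-3.4980  a^+=-2.4432
step 4: x_pred=-4.5951  r=0.3351  x^+=-4.3243  v^+=-4.6071  a^+=-2.1676
step 5: x_pred=-7.2442  r=11.1642  x^+=1.7765  v^+=2.8113  a^+=7.0173
step 6: x_pred=4.4511  r=-1.6611  x^+=3.1089  v^+=5.4566  a^+=5.6507
step 7: x_pred=7.0507  r=-11.3307  x^+=-2.1045  v^+=-0.1401  a^+=-3.6711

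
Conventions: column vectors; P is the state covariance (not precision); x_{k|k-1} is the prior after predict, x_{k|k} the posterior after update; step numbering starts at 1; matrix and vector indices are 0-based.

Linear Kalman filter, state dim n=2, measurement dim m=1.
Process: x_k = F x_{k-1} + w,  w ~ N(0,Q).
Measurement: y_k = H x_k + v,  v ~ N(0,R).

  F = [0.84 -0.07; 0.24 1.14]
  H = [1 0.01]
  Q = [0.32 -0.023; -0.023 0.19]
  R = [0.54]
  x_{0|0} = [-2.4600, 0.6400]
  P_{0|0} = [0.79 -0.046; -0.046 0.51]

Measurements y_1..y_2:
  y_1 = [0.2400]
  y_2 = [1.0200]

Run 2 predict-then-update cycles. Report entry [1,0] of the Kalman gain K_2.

K[1,0] = 0.0019

step 1: x^-=[-2.1112, 0.1392]  P^-=[0.8853 0.0523; 0.0523 0.8731]  S=[1.4265]  K=[0.6210; 0.0428]  nu=[2.3498]  x^+=[-0.6519, 0.2397]  P^+=[0.3352 0.0144; 0.0144 0.8705]
step 2: x^-=[-0.5644, 0.1168]  P^-=[0.5591 -0.0113; -0.0113 1.3485]  S=[1.0990]  K=[0.5086; 0.0019]  nu=[1.5832]  x^+=[0.2409, 0.1199]  P^+=[0.2748 -0.0124; -0.0124 1.3485]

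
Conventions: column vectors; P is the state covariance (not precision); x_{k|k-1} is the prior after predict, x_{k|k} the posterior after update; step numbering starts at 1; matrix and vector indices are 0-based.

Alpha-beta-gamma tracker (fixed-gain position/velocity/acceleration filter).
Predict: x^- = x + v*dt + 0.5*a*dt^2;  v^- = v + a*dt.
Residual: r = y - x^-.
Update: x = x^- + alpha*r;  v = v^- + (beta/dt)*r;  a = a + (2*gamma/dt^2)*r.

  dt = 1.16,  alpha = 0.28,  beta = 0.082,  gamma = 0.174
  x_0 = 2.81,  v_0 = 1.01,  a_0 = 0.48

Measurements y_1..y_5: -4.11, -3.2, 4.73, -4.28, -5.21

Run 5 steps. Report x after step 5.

x_post = -10.3602

step 1: x_pred=4.3045  r=-8.4145  x^+=1.9485  v^+=0.9720  a^+=-1.6962
step 2: x_pred=1.9348  r=-5.1348  x^+=0.4970  v^+=-1.3586  a^+=-3.0241
step 3: x_pred=-3.1135  r=7.8435  x^+=-0.9173  v^+=-4.3121  a^+=-0.9956
step 4: x_pred=-6.5892  r=2.3092  x^+=-5.9427  v^+=-5.3038  a^+=-0.3984
step 5: x_pred=-12.3631  r=7.1531  x^+=-10.3602  v^+=-5.2603  a^+=1.4515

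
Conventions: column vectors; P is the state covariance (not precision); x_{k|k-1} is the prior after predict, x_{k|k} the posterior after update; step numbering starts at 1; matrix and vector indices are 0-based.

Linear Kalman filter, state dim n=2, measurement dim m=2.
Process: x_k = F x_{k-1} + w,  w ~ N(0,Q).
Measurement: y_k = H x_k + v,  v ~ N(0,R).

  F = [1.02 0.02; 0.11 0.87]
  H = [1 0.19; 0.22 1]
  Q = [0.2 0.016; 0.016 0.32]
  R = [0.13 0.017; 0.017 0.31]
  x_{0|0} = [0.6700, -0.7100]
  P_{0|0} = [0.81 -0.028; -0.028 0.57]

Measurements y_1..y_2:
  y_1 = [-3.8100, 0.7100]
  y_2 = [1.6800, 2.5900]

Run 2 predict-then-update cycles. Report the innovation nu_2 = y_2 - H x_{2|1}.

innov = [5.0696, 3.1716]

step 1: x^-=[0.6692, -0.5440]  P^-=[1.0418 0.0919; 0.0919 0.7559]  S=[1.2340 0.4855; 0.4855 1.1567]  K=[0.8974 -0.0991; -0.0876 0.7077]  nu=[-4.3758, 1.1068]  x^+=[-3.3673, 0.6227]  P^+=[0.1231 -0.0425; -0.0425 0.2273]
step 2: x^-=[-3.4222, 0.1713]  P^-=[0.3264 -0.0041; -0.0041 0.4854]  S=[0.4724 0.1768; 0.1768 0.8094]  K=[0.7166 -0.0728; -0.0407 0.6075]  nu=[5.0696, 3.1716]  x^+=[-0.0203, 1.8914]  P^+=[0.0980 -0.0320; -0.0320 0.1947]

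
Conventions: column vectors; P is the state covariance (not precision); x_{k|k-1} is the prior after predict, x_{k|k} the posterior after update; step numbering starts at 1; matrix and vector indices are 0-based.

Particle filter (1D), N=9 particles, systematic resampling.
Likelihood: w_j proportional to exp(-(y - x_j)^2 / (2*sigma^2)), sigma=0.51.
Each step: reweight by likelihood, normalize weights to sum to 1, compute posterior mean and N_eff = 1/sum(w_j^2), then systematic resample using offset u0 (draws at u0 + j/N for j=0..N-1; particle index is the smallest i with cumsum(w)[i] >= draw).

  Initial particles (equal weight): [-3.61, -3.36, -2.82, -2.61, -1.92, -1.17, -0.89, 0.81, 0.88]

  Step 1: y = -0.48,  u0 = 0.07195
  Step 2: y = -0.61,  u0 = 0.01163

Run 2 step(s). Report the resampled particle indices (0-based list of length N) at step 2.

step 1: w=[0.0000, 0.0000, 0.0000, 0.0001, 0.0153, 0.3303, 0.5970, 0.0337, 0.0236]  mean=-0.8996  Neff=2.1392  idx=[5, 5, 5, 6, 6, 6, 6, 6, 7]
step 2: w=[0.0918, 0.0918, 0.0918, 0.1442, 0.1442, 0.1442, 0.1442, 0.1442, 0.0035]  mean=-0.9612  Neff=7.7336  idx=[0, 1, 2, 3, 4, 5, 5, 6, 7]

resampled_idx = [0, 1, 2, 3, 4, 5, 5, 6, 7]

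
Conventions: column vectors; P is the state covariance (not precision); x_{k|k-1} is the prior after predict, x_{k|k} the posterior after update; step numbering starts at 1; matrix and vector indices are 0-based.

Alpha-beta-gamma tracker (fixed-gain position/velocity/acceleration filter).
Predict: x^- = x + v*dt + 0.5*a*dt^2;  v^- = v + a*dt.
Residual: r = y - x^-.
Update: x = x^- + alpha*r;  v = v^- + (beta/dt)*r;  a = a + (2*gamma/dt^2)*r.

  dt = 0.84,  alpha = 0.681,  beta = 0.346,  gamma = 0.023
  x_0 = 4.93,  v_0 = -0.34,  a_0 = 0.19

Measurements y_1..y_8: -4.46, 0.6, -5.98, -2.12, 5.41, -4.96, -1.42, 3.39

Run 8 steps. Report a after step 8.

step 1: x_pred=4.7114  r=-9.1714  x^+=-1.5343  v^+=-3.9582  a^+=-0.4079
step 2: x_pred=-5.0031  r=5.6031  x^+=-1.1874  v^+=-1.9929  a^+=-0.0426
step 3: x_pred=-2.8764  r=-3.1036  x^+=-4.9900  v^+=-3.3071  a^+=-0.2450
step 4: x_pred=-7.8543  r=5.7343  x^+=-3.9492  v^+=-1.1508  a^+=0.1289
step 5: x_pred=-4.8705  r=10.2805  x^+=2.1305  v^+=3.1920  a^+=0.7991
step 6: x_pred=5.0937  r=-10.0537  x^+=-1.7529  v^+=-0.2779  a^+=0.1437
step 7: x_pred=-1.9357  r=0.5157  x^+=-1.5845  v^+=0.0551  a^+=0.1773
step 8: x_pred=-1.4756  r=4.8656  x^+=1.8379  v^+=2.2082  a^+=0.4945

a_post = 0.4945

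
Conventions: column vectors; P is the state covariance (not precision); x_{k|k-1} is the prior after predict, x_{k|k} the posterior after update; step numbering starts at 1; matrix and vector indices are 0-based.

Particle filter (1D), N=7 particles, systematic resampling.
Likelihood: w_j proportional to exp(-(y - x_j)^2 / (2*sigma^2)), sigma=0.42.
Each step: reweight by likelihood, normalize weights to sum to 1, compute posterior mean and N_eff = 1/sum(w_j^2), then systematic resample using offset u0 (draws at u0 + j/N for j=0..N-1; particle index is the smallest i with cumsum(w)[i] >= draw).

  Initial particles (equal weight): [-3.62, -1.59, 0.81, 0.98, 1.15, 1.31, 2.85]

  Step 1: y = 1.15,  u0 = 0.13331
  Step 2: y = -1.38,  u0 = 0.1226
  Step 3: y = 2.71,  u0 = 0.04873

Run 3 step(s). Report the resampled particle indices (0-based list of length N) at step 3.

resampled_idx = [0, 3, 5, 5, 5, 6, 6]

step 1: w=[0.0000, 0.0000, 0.2017, 0.2579, 0.2799, 0.2603, 0.0001]  mean=1.0794  Neff=3.9470  idx=[2, 3, 3, 4, 4, 5, 5]
step 2: w=[0.8023, 0.0896, 0.0896, 0.0085, 0.0085, 0.0008, 0.0008]  mean=0.8470  Neff=1.5155  idx=[0, 0, 0, 0, 0, 1, 2]
step 3: w=[0.0606, 0.0606, 0.0606, 0.0606, 0.0606, 0.3485, 0.3485]  mean=0.9285  Neff=3.8279  idx=[0, 3, 5, 5, 5, 6, 6]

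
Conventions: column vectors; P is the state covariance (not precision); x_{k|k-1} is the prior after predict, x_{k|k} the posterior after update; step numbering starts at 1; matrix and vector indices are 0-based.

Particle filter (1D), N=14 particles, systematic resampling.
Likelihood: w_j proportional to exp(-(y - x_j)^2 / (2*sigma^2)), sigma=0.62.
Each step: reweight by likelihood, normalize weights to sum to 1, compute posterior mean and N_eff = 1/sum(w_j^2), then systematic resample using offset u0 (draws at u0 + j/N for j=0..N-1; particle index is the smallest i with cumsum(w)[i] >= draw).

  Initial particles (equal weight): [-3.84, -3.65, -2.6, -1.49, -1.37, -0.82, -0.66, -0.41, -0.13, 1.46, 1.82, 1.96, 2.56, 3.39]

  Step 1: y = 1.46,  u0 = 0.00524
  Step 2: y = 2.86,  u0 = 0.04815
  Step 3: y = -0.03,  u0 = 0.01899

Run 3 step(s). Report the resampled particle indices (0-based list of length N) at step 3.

resampled_idx = [0, 0, 0, 0, 0, 0, 1, 2, 3, 4, 4, 5, 7, 8]

step 1: w=[0.0000, 0.0000, 0.0000, 0.0000, 0.0000, 0.0004, 0.0010, 0.0037, 0.0132, 0.3528, 0.2981, 0.2549, 0.0731, 0.0028]  mean=1.7495  Neff=3.5232  idx=[8, 9, 9, 9, 9, 9, 10, 10, 10, 10, 11, 11, 11, 12]
step 2: w=[0.0000, 0.0236, 0.0236, 0.0236, 0.0236, 0.0236, 0.0741, 0.0741, 0.0741, 0.0741, 0.1055, 0.1055, 0.1055, 0.2691]  mean=2.0209  Neff=7.6615  idx=[3, 6, 6, 7, 8, 9, 10, 11, 11, 12, 13, 13, 13, 13]
step 3: w=[0.4042, 0.0846, 0.0846, 0.0846, 0.0846, 0.0846, 0.0420, 0.0420, 0.0420, 0.0420, 0.0012, 0.0012, 0.0012, 0.0012]  mean=1.7015  Neff=4.8495  idx=[0, 0, 0, 0, 0, 0, 1, 2, 3, 4, 4, 5, 7, 8]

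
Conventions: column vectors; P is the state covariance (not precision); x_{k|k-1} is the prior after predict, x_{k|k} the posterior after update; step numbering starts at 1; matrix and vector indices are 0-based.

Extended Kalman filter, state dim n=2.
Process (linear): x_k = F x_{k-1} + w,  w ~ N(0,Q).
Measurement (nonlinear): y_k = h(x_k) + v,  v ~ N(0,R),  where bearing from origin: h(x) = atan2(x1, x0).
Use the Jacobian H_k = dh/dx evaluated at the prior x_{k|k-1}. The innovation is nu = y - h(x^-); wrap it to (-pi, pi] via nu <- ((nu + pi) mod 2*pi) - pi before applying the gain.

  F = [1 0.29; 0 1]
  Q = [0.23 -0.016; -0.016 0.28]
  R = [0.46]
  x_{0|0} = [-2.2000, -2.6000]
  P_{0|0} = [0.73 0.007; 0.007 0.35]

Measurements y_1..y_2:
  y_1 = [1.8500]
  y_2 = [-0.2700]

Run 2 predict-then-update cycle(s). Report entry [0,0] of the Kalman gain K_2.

K[0,0] = 0.1508

step 1: x^-=[-2.9540, -2.6000]  P^-=[0.9935 0.0925; 0.0925 0.6300]  H_jac=[0.1679 -0.1908]  S=[0.5050]  K=[0.2954; -0.2072]  nu=[-2.0133]  x^+=[-3.5487, -2.1828]  P^+=[0.9494 0.1234; 0.1234 0.6083]
step 2: x^-=[-4.1817, -2.1828]  P^-=[1.3022 0.2838; 0.2838 0.8883]  H_jac=[0.0981 -0.1879]  S=[0.4934]  K=[0.1508; -0.2819]  nu=[2.3905]  x^+=[-3.8212, -2.8567]  P^+=[1.2910 0.3048; 0.3048 0.8491]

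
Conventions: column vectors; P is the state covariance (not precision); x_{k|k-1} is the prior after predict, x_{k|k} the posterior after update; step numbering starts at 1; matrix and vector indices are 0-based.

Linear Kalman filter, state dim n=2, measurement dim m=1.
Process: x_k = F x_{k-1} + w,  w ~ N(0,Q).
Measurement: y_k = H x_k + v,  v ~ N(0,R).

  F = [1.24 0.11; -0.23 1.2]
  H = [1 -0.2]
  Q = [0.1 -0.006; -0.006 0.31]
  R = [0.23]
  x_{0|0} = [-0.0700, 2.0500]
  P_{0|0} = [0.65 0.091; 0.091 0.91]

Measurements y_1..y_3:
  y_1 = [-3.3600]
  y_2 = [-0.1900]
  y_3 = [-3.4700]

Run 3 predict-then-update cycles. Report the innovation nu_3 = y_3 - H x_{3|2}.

step 1: x^-=[0.1387, 2.4761]  P^-=[1.1353 0.0618; 0.0618 1.6046]  S=[1.4047]  K=[0.7994; -0.1844]  nu=[-3.0035]  x^+=[-2.2622, 3.0300]  P^+=[0.2376 0.2689; 0.2689 1.5568]
step 2: x^-=[-2.4719, 4.1563]  P^-=[0.5576 0.5251; 0.5251 2.4159]  S=[0.6742]  K=[0.6713; 0.0622]  nu=[3.1131]  x^+=[-0.3820, 4.3499]  P^+=[0.2538 0.4970; 0.4970 2.4133]
step 3: x^-=[0.0048, 5.3077]  P^-=[0.6550 0.9671; 0.9671 3.5242]  S=[0.6391]  K=[0.7222; 0.4103]  nu=[-2.4132]  x^+=[-1.7381, 4.3177]  P^+=[0.3216 0.7777; 0.7777 3.4166]

innov = [-2.4132]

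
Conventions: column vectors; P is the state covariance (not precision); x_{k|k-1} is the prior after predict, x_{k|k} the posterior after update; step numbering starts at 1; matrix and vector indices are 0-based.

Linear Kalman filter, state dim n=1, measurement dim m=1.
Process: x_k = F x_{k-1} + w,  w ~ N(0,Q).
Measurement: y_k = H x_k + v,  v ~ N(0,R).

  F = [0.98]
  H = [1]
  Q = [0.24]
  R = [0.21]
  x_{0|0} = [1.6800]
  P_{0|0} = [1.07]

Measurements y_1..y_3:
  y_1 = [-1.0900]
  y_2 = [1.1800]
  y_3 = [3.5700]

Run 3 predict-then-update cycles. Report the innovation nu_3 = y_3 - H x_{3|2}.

innov = [3.0303]

step 1: x^-=[1.6464]  P^-=[1.2676]  S=[1.4776]  K=[0.8579]  nu=[-2.7364]  x^+=[-0.7011]  P^+=[0.1802]
step 2: x^-=[-0.6871]  P^-=[0.4130]  S=[0.6230]  K=[0.6629]  nu=[1.8671]  x^+=[0.5507]  P^+=[0.1392]
step 3: x^-=[0.5397]  P^-=[0.3737]  S=[0.5837]  K=[0.6402]  nu=[3.0303]  x^+=[2.4798]  P^+=[0.1344]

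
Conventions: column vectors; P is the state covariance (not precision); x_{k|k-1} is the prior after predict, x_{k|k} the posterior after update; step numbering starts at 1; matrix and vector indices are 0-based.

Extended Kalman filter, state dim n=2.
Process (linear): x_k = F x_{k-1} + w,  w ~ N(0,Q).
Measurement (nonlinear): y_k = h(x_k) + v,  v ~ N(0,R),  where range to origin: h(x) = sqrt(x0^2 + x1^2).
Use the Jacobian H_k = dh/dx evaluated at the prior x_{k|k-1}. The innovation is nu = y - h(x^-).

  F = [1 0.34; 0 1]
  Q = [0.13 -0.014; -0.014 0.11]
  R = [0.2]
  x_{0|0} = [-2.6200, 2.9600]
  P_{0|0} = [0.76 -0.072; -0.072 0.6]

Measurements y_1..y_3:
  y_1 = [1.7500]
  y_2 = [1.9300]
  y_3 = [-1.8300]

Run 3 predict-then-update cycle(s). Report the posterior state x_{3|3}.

x_post = [-2.9857, -0.1814]

step 1: x^-=[-1.6136, 2.9600]  P^-=[0.9104 0.1180; 0.1180 0.7100]  H_jac=[-0.4786 0.8780]  S=[0.8567]  K=[-0.3877; 0.6617]  nu=[-1.6212]  x^+=[-0.9851, 1.8872]  P^+=[0.7816 0.3378; 0.3378 0.3349]
step 2: x^-=[-0.3434, 1.8872]  P^-=[1.1800 0.4376; 0.4376 0.4449]  H_jac=[-0.1790 0.9838]  S=[0.5143]  K=[0.4264; 0.6987]  nu=[0.0118]  x^+=[-0.3384, 1.8955]  P^+=[1.0865 0.2844; 0.2844 0.1938]
step 3: x^-=[0.3061, 1.8955]  P^-=[1.4323 0.3363; 0.3363 0.3038]  H_jac=[0.1594 0.9872]  S=[0.6383]  K=[0.8778; 0.5538]  nu=[-3.7500]  x^+=[-2.9857, -0.1814]  P^+=[0.9405 0.0260; 0.0260 0.1080]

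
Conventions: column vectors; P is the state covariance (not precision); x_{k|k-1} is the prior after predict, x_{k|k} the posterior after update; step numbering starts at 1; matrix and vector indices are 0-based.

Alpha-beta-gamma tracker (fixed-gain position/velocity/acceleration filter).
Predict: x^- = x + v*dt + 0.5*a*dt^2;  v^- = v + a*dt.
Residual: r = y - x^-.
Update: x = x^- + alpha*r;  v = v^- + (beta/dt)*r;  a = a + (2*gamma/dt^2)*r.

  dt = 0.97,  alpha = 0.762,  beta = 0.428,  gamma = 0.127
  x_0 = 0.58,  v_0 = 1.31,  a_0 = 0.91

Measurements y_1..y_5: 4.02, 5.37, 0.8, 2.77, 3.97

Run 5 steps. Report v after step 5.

step 1: x_pred=2.2788  r=1.7412  x^+=3.6056  v^+=2.9610  a^+=1.3800
step 2: x_pred=7.1270  r=-1.7570  x^+=5.7882  v^+=3.5244  a^+=0.9057
step 3: x_pred=9.6329  r=-8.8329  x^+=2.9022  v^+=0.5055  a^+=-1.4787
step 4: x_pred=2.6969  r=0.0731  x^+=2.7526  v^+=-0.8966  a^+=-1.4590
step 5: x_pred=1.1965  r=2.7735  x^+=3.3099  v^+=-1.0881  a^+=-0.7103

v_post = -1.0881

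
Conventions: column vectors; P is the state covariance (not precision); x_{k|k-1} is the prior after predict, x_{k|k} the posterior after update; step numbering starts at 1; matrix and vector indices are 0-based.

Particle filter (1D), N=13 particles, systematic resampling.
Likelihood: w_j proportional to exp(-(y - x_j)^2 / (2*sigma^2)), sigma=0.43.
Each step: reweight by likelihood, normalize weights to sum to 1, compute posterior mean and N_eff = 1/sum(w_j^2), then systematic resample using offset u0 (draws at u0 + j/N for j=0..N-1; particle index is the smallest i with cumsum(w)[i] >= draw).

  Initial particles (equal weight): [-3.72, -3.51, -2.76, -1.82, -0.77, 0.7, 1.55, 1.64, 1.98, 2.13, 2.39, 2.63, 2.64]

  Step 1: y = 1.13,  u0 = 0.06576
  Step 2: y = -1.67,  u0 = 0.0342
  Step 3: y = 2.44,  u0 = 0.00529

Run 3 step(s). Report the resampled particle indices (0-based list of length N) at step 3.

resampled_idx = [0, 1, 2, 3, 4, 5, 6, 7, 8, 9, 10, 11, 12]

step 1: w=[0.0000, 0.0000, 0.0000, 0.0000, 0.0000, 0.3112, 0.3185, 0.2540, 0.0727, 0.0343, 0.0070, 0.0012, 0.0011]  mean=1.3678  Neff=3.7134  idx=[5, 5, 5, 5, 6, 6, 6, 6, 7, 7, 7, 8, 9]
step 2: w=[0.2500, 0.2500, 0.2500, 0.2500, 0.0000, 0.0000, 0.0000, 0.0000, 0.0000, 0.0000, 0.0000, 0.0000, 0.0000]  mean=0.7000  Neff=4.0000  idx=[0, 0, 0, 1, 1, 1, 1, 2, 2, 2, 3, 3, 3]
step 3: w=[0.0769, 0.0769, 0.0769, 0.0769, 0.0769, 0.0769, 0.0769, 0.0769, 0.0769, 0.0769, 0.0769, 0.0769, 0.0769]  mean=0.7000  Neff=13.0000  idx=[0, 1, 2, 3, 4, 5, 6, 7, 8, 9, 10, 11, 12]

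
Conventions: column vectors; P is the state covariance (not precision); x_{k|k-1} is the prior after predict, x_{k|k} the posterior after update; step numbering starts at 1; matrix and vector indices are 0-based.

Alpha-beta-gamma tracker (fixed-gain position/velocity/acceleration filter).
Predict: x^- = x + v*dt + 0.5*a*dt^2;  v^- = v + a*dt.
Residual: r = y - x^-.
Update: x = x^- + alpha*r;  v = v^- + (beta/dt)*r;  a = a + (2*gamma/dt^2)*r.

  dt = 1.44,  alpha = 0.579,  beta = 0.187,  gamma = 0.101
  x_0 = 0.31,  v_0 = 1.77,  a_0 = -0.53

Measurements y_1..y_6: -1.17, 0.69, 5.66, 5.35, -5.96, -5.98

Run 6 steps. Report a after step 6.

step 1: x_pred=2.3093  r=-3.4793  x^+=0.2948  v^+=0.5550  a^+=-0.8689
step 2: x_pred=0.1930  r=0.4970  x^+=0.4808  v^+=-0.6318  a^+=-0.8205
step 3: x_pred=-1.2797  r=6.9397  x^+=2.7384  v^+=-0.9121  a^+=-0.1445
step 4: x_pred=1.2751  r=4.0749  x^+=3.6345  v^+=-0.5910  a^+=0.2525
step 5: x_pred=3.0452  r=-9.0052  x^+=-2.1688  v^+=-1.3969  a^+=-0.6248
step 6: x_pred=-4.8281  r=-1.1519  x^+=-5.4951  v^+=-2.4462  a^+=-0.7370

a_post = -0.7370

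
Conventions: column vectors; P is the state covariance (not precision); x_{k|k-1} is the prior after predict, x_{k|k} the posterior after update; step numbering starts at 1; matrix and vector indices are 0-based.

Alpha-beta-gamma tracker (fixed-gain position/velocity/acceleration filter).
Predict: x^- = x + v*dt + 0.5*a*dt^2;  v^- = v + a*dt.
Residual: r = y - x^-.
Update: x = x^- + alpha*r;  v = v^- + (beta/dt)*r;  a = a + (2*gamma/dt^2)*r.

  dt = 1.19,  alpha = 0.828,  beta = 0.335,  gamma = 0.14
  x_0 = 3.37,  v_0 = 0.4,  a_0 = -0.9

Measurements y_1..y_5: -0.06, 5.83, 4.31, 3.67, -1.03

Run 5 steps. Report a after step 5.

a_post = -0.5739

step 1: x_pred=3.2088  r=-3.2688  x^+=0.5022  v^+=-1.5912  a^+=-1.5463
step 2: x_pred=-2.4862  r=8.3162  x^+=4.3996  v^+=-1.0902  a^+=0.0980
step 3: x_pred=3.1717  r=1.1383  x^+=4.1142  v^+=-0.6531  a^+=0.3231
step 4: x_pred=3.5657  r=0.1043  x^+=3.6521  v^+=-0.2393  a^+=0.3437
step 5: x_pred=3.6106  r=-4.6406  x^+=-0.2318  v^+=-1.1367  a^+=-0.5739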